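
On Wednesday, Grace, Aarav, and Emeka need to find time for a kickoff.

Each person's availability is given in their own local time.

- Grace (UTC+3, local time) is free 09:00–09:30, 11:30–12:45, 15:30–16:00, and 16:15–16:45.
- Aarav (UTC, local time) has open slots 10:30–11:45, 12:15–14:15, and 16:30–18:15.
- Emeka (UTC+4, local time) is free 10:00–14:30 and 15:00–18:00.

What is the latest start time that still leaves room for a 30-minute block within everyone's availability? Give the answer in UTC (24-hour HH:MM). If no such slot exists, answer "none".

Grace → UTC: 06:00–06:30, 08:30–09:45, 12:30–13:00, 13:15–13:45.
Aarav → UTC: 10:30–11:45, 12:15–14:15, 16:30–18:15.
Emeka → UTC: 06:00–10:30, 11:00–14:00.
Grace ∩ Aarav: 12:30–13:00, 13:15–13:45.
Grace ∩ Aarav ∩ Emeka: 12:30–13:00, 13:15–13:45.
Windows ≥ 30 min: 12:30–13:00, 13:15–13:45.
Latest start in the last window 13:15–13:45 is 13:45 − 30 min = 13:15.

13:15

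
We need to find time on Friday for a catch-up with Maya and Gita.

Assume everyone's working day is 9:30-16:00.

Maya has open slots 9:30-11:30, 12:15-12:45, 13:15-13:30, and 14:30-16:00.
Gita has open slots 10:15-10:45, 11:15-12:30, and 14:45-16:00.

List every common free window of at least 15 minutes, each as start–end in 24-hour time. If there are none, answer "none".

10:15–10:45, 11:15–11:30, 12:15–12:30, 14:45–16:00

Maya ∩ Gita: 10:15–10:45, 11:15–11:30, 12:15–12:30, 14:45–16:00.
Windows ≥ 15 min: 10:15–10:45, 11:15–11:30, 12:15–12:30, 14:45–16:00.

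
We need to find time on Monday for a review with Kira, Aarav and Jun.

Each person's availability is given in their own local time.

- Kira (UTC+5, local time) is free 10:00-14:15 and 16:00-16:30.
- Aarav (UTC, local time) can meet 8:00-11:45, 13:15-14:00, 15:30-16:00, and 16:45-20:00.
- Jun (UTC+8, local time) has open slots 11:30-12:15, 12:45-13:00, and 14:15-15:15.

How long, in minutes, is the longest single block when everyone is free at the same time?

0 minutes

Kira → UTC: 05:00–09:15, 11:00–11:30.
Aarav → UTC: 08:00–11:45, 13:15–14:00, 15:30–16:00, 16:45–20:00.
Jun → UTC: 03:30–04:15, 04:45–05:00, 06:15–07:15.
Kira ∩ Aarav: 08:00–09:15, 11:00–11:30.
Kira ∩ Aarav ∩ Jun: (none).
No common window.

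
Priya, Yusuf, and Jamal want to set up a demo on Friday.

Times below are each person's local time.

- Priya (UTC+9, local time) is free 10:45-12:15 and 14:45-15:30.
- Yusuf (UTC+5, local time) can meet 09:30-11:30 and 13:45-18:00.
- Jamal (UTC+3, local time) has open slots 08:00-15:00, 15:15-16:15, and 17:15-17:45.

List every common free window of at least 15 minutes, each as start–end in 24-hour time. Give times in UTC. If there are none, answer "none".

Priya → UTC: 01:45–03:15, 05:45–06:30.
Yusuf → UTC: 04:30–06:30, 08:45–13:00.
Jamal → UTC: 05:00–12:00, 12:15–13:15, 14:15–14:45.
Priya ∩ Yusuf: 05:45–06:30.
Priya ∩ Yusuf ∩ Jamal: 05:45–06:30.
Windows ≥ 15 min: 05:45–06:30.

05:45–06:30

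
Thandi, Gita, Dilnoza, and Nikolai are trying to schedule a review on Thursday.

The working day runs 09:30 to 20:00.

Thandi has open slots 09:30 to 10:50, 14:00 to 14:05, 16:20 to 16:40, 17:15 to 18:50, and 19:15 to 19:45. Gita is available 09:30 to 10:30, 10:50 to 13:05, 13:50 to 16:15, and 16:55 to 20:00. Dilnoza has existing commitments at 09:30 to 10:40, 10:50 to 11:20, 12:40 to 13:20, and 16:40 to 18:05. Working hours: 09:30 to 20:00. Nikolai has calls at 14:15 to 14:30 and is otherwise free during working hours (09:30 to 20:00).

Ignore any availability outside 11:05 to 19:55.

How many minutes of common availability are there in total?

80 minutes

Dilnoza free within 09:30–20:00: 10:40–10:50, 11:20–12:40, 13:20–16:40, 18:05–20:00.
Nikolai free within 09:30–20:00: 09:30–14:15, 14:30–20:00.
Thandi ∩ Gita: 09:30–10:30, 14:00–14:05, 17:15–18:50, 19:15–19:45.
Thandi ∩ Gita ∩ Dilnoza: 14:00–14:05, 18:05–18:50, 19:15–19:45.
Thandi ∩ Gita ∩ Dilnoza ∩ Nikolai: 14:00–14:05, 18:05–18:50, 19:15–19:45.
Restricted to 11:05–19:55: 14:00–14:05, 18:05–18:50, 19:15–19:45.
Total common minutes: 5 + 45 + 30 = 80.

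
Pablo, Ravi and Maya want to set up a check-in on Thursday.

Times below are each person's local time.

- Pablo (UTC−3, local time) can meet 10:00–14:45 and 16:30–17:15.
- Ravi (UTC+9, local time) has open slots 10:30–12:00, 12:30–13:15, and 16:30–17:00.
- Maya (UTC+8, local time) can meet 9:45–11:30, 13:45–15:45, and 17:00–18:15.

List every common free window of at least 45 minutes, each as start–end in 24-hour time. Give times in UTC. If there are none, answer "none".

Pablo → UTC: 13:00–17:45, 19:30–20:15.
Ravi → UTC: 01:30–03:00, 03:30–04:15, 07:30–08:00.
Maya → UTC: 01:45–03:30, 05:45–07:45, 09:00–10:15.
Pablo ∩ Ravi: (none).
Pablo ∩ Ravi ∩ Maya: (none).
Windows ≥ 45 min: (none).

none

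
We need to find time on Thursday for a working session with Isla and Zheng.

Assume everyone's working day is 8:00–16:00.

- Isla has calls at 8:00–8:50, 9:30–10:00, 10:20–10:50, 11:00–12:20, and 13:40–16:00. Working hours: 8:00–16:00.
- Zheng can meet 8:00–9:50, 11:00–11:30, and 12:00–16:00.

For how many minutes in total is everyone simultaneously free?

Isla free within 08:00–16:00: 08:50–09:30, 10:00–10:20, 10:50–11:00, 12:20–13:40.
Isla ∩ Zheng: 08:50–09:30, 12:20–13:40.
Total common minutes: 40 + 80 = 120.

120 minutes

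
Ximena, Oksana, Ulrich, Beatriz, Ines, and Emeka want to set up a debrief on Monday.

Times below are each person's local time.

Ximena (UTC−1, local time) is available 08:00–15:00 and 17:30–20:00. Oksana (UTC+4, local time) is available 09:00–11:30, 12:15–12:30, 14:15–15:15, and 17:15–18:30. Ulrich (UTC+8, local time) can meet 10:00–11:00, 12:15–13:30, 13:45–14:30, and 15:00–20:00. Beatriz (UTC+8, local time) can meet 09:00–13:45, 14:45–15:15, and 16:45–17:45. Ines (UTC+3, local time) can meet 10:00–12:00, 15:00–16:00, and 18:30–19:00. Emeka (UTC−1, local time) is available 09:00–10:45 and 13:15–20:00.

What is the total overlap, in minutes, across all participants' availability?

Ximena → UTC: 09:00–16:00, 18:30–21:00.
Oksana → UTC: 05:00–07:30, 08:15–08:30, 10:15–11:15, 13:15–14:30.
Ulrich → UTC: 02:00–03:00, 04:15–05:30, 05:45–06:30, 07:00–12:00.
Beatriz → UTC: 01:00–05:45, 06:45–07:15, 08:45–09:45.
Ines → UTC: 07:00–09:00, 12:00–13:00, 15:30–16:00.
Emeka → UTC: 10:00–11:45, 14:15–21:00.
Ximena ∩ Oksana: 10:15–11:15, 13:15–14:30.
Ximena ∩ Oksana ∩ Ulrich: 10:15–11:15.
Ximena ∩ Oksana ∩ Ulrich ∩ Beatriz: (none).
Ximena ∩ Oksana ∩ Ulrich ∩ Beatriz ∩ Ines: (none).
Ximena ∩ Oksana ∩ Ulrich ∩ Beatriz ∩ Ines ∩ Emeka: (none).
Total common minutes: 0.

0 minutes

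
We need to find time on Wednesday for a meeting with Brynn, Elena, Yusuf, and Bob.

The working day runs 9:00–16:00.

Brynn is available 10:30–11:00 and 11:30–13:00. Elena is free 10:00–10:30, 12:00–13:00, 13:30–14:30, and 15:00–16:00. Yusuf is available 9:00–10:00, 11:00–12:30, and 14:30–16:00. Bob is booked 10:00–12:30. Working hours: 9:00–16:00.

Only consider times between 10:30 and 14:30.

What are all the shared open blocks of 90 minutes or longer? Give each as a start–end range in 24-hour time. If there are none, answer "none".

none

Bob free within 09:00–16:00: 09:00–10:00, 12:30–16:00.
Brynn ∩ Elena: 12:00–13:00.
Brynn ∩ Elena ∩ Yusuf: 12:00–12:30.
Brynn ∩ Elena ∩ Yusuf ∩ Bob: (none).
Restricted to 10:30–14:30: (none).
Windows ≥ 90 min: (none).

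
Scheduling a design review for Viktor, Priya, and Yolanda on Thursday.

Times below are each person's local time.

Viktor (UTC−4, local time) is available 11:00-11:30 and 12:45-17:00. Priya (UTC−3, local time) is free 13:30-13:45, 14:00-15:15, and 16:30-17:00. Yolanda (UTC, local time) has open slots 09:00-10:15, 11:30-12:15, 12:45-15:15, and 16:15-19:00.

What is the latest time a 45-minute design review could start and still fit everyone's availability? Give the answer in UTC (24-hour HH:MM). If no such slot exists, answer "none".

17:30

Viktor → UTC: 15:00–15:30, 16:45–21:00.
Priya → UTC: 16:30–16:45, 17:00–18:15, 19:30–20:00.
Yolanda → UTC: 09:00–10:15, 11:30–12:15, 12:45–15:15, 16:15–19:00.
Viktor ∩ Priya: 17:00–18:15, 19:30–20:00.
Viktor ∩ Priya ∩ Yolanda: 17:00–18:15.
Windows ≥ 45 min: 17:00–18:15.
Latest start in the last window 17:00–18:15 is 18:15 − 45 min = 17:30.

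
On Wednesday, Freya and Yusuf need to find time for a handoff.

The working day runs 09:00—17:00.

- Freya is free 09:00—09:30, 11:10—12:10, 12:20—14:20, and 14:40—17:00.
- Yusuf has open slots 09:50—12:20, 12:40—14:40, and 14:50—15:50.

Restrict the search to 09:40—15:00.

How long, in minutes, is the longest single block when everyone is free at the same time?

100 minutes

Freya ∩ Yusuf: 11:10–12:10, 12:40–14:20, 14:50–15:50.
Restricted to 09:40–15:00: 11:10–12:10, 12:40–14:20, 14:50–15:00.
Common window lengths: 60, 100, 10 min; longest is 100.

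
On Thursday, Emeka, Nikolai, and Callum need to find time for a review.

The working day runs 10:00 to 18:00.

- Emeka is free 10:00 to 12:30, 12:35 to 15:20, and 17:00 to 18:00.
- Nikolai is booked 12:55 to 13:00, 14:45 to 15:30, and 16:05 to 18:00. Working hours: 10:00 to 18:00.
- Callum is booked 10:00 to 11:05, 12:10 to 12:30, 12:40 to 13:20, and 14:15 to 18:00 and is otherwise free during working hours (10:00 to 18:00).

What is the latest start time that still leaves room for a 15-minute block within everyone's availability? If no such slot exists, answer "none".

Nikolai free within 10:00–18:00: 10:00–12:55, 13:00–14:45, 15:30–16:05.
Callum free within 10:00–18:00: 11:05–12:10, 12:30–12:40, 13:20–14:15.
Emeka ∩ Nikolai: 10:00–12:30, 12:35–12:55, 13:00–14:45.
Emeka ∩ Nikolai ∩ Callum: 11:05–12:10, 12:35–12:40, 13:20–14:15.
Windows ≥ 15 min: 11:05–12:10, 13:20–14:15.
Latest start in the last window 13:20–14:15 is 14:15 − 15 min = 14:00.

14:00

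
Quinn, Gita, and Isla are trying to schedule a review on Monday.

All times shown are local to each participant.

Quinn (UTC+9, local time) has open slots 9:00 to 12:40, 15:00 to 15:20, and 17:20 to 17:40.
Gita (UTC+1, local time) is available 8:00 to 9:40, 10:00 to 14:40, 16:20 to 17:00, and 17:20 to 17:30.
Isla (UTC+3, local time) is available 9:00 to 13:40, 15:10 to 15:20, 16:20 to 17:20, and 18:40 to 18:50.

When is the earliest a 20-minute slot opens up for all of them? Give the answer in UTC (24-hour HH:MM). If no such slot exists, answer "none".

08:20

Quinn → UTC: 00:00–03:40, 06:00–06:20, 08:20–08:40.
Gita → UTC: 07:00–08:40, 09:00–13:40, 15:20–16:00, 16:20–16:30.
Isla → UTC: 06:00–10:40, 12:10–12:20, 13:20–14:20, 15:40–15:50.
Quinn ∩ Gita: 08:20–08:40.
Quinn ∩ Gita ∩ Isla: 08:20–08:40.
Windows ≥ 20 min: 08:20–08:40.
Earliest such window starts at 08:20.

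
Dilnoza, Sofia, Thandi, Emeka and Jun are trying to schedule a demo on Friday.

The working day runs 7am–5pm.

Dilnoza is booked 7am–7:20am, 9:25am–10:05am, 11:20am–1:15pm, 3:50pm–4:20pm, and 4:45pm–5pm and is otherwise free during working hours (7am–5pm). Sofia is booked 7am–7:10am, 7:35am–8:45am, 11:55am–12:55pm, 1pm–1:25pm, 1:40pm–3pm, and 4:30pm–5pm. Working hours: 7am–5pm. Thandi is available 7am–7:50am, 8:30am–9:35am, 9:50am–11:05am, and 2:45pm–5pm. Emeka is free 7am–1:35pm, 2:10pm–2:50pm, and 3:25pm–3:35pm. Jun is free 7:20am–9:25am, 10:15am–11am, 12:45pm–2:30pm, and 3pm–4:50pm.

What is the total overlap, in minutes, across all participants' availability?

Dilnoza free within 07:00–17:00: 07:20–09:25, 10:05–11:20, 13:15–15:50, 16:20–16:45.
Sofia free within 07:00–17:00: 07:10–07:35, 08:45–11:55, 12:55–13:00, 13:25–13:40, 15:00–16:30.
Dilnoza ∩ Sofia: 07:20–07:35, 08:45–09:25, 10:05–11:20, 13:25–13:40, 15:00–15:50, 16:20–16:30.
Dilnoza ∩ Sofia ∩ Thandi: 07:20–07:35, 08:45–09:25, 10:05–11:05, 15:00–15:50, 16:20–16:30.
Dilnoza ∩ Sofia ∩ Thandi ∩ Emeka: 07:20–07:35, 08:45–09:25, 10:05–11:05, 15:25–15:35.
Dilnoza ∩ Sofia ∩ Thandi ∩ Emeka ∩ Jun: 07:20–07:35, 08:45–09:25, 10:15–11:00, 15:25–15:35.
Total common minutes: 15 + 40 + 45 + 10 = 110.

110 minutes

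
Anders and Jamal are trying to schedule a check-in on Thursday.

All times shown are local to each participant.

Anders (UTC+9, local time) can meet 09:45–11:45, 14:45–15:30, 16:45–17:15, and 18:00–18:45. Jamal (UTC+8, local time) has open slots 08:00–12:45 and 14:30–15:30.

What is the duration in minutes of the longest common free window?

120 minutes

Anders → UTC: 00:45–02:45, 05:45–06:30, 07:45–08:15, 09:00–09:45.
Jamal → UTC: 00:00–04:45, 06:30–07:30.
Anders ∩ Jamal: 00:45–02:45.
Single common window of 120 minutes.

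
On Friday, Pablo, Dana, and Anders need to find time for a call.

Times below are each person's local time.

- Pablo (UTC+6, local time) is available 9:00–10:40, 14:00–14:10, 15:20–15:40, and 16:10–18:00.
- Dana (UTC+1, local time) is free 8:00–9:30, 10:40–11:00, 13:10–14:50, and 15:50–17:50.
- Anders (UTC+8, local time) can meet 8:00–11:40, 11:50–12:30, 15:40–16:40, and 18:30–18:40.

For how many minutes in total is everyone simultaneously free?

Pablo → UTC: 03:00–04:40, 08:00–08:10, 09:20–09:40, 10:10–12:00.
Dana → UTC: 07:00–08:30, 09:40–10:00, 12:10–13:50, 14:50–16:50.
Anders → UTC: 00:00–03:40, 03:50–04:30, 07:40–08:40, 10:30–10:40.
Pablo ∩ Dana: 08:00–08:10.
Pablo ∩ Dana ∩ Anders: 08:00–08:10.
Total common minutes: 10.

10 minutes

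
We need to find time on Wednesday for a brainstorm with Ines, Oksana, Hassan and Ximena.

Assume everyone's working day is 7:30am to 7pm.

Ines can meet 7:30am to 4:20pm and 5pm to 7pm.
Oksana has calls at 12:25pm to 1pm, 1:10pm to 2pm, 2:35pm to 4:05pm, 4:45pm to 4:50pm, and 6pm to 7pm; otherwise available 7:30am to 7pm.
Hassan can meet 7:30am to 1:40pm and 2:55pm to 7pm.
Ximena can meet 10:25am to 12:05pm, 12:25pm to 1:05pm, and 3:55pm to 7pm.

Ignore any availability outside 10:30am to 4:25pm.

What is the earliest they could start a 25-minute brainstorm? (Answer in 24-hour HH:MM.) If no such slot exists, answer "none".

Oksana free within 07:30–19:00: 07:30–12:25, 13:00–13:10, 14:00–14:35, 16:05–16:45, 16:50–18:00.
Ines ∩ Oksana: 07:30–12:25, 13:00–13:10, 14:00–14:35, 16:05–16:20, 17:00–18:00.
Ines ∩ Oksana ∩ Hassan: 07:30–12:25, 13:00–13:10, 16:05–16:20, 17:00–18:00.
Ines ∩ Oksana ∩ Hassan ∩ Ximena: 10:25–12:05, 13:00–13:05, 16:05–16:20, 17:00–18:00.
Restricted to 10:30–16:25: 10:30–12:05, 13:00–13:05, 16:05–16:20.
Windows ≥ 25 min: 10:30–12:05.
Earliest such window starts at 10:30.

10:30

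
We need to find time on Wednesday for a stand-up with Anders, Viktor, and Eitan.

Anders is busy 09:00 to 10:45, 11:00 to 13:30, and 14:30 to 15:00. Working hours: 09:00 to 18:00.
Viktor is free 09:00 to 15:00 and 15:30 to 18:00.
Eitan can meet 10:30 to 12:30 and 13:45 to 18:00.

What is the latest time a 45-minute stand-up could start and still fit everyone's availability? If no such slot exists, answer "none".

17:15

Anders free within 09:00–18:00: 10:45–11:00, 13:30–14:30, 15:00–18:00.
Anders ∩ Viktor: 10:45–11:00, 13:30–14:30, 15:30–18:00.
Anders ∩ Viktor ∩ Eitan: 10:45–11:00, 13:45–14:30, 15:30–18:00.
Windows ≥ 45 min: 13:45–14:30, 15:30–18:00.
Latest start in the last window 15:30–18:00 is 18:00 − 45 min = 17:15.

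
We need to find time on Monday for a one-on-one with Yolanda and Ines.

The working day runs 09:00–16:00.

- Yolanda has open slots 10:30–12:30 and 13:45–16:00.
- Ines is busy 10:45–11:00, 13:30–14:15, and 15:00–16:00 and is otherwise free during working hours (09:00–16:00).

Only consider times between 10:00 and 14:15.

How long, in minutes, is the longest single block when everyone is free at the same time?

Ines free within 09:00–16:00: 09:00–10:45, 11:00–13:30, 14:15–15:00.
Yolanda ∩ Ines: 10:30–10:45, 11:00–12:30, 14:15–15:00.
Restricted to 10:00–14:15: 10:30–10:45, 11:00–12:30.
Common window lengths: 15, 90 min; longest is 90.

90 minutes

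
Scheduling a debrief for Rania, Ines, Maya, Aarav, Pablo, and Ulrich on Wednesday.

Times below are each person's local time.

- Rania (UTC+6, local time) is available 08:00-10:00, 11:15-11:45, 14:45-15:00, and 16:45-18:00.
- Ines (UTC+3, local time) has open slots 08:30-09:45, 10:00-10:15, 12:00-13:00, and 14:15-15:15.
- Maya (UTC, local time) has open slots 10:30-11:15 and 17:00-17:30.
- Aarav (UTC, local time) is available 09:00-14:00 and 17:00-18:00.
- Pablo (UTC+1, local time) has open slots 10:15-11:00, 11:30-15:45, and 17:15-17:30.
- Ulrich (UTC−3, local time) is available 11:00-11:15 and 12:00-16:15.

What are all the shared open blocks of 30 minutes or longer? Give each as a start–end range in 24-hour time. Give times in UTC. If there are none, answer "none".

none

Rania → UTC: 02:00–04:00, 05:15–05:45, 08:45–09:00, 10:45–12:00.
Ines → UTC: 05:30–06:45, 07:00–07:15, 09:00–10:00, 11:15–12:15.
Maya → UTC: 10:30–11:15, 17:00–17:30.
Aarav → UTC: 09:00–14:00, 17:00–18:00.
Pablo → UTC: 09:15–10:00, 10:30–14:45, 16:15–16:30.
Ulrich → UTC: 14:00–14:15, 15:00–19:15.
Rania ∩ Ines: 05:30–05:45, 11:15–12:00.
Rania ∩ Ines ∩ Maya: (none).
Rania ∩ Ines ∩ Maya ∩ Aarav: (none).
Rania ∩ Ines ∩ Maya ∩ Aarav ∩ Pablo: (none).
Rania ∩ Ines ∩ Maya ∩ Aarav ∩ Pablo ∩ Ulrich: (none).
Windows ≥ 30 min: (none).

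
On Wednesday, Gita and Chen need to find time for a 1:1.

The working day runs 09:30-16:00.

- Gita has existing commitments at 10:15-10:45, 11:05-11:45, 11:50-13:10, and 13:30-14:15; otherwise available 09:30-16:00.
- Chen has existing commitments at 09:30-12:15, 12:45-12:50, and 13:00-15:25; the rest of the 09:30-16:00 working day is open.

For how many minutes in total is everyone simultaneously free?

35 minutes

Gita free within 09:30–16:00: 09:30–10:15, 10:45–11:05, 11:45–11:50, 13:10–13:30, 14:15–16:00.
Chen free within 09:30–16:00: 12:15–12:45, 12:50–13:00, 15:25–16:00.
Gita ∩ Chen: 15:25–16:00.
Total common minutes: 35.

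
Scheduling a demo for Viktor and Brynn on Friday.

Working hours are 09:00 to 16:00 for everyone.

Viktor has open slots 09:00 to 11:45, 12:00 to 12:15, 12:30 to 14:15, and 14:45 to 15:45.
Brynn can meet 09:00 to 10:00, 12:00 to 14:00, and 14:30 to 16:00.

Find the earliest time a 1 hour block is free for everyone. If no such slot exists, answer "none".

Viktor ∩ Brynn: 09:00–10:00, 12:00–12:15, 12:30–14:00, 14:45–15:45.
Windows ≥ 60 min: 09:00–10:00, 12:30–14:00, 14:45–15:45.
Earliest such window starts at 09:00.

09:00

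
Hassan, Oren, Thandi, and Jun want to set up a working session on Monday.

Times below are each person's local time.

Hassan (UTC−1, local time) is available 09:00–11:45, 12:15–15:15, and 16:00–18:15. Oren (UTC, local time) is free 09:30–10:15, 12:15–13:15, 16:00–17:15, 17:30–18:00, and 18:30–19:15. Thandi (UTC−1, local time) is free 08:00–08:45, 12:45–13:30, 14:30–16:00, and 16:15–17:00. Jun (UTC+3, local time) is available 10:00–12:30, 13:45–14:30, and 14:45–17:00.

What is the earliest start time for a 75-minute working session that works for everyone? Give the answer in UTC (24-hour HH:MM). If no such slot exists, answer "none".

Hassan → UTC: 10:00–12:45, 13:15–16:15, 17:00–19:15.
Oren → UTC: 09:30–10:15, 12:15–13:15, 16:00–17:15, 17:30–18:00, 18:30–19:15.
Thandi → UTC: 09:00–09:45, 13:45–14:30, 15:30–17:00, 17:15–18:00.
Jun → UTC: 07:00–09:30, 10:45–11:30, 11:45–14:00.
Hassan ∩ Oren: 10:00–10:15, 12:15–12:45, 16:00–16:15, 17:00–17:15, 17:30–18:00, 18:30–19:15.
Hassan ∩ Oren ∩ Thandi: 16:00–16:15, 17:30–18:00.
Hassan ∩ Oren ∩ Thandi ∩ Jun: (none).
Windows ≥ 75 min: (none).

none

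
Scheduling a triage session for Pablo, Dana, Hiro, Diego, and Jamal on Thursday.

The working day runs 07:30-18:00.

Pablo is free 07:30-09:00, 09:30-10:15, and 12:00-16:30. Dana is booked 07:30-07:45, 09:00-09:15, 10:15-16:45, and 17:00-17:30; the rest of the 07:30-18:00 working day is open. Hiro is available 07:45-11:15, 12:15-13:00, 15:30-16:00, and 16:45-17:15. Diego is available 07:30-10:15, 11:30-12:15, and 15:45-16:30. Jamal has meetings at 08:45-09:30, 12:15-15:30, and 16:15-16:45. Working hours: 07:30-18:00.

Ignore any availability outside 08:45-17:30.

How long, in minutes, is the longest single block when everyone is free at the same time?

Dana free within 07:30–18:00: 07:45–09:00, 09:15–10:15, 16:45–17:00, 17:30–18:00.
Jamal free within 07:30–18:00: 07:30–08:45, 09:30–12:15, 15:30–16:15, 16:45–18:00.
Pablo ∩ Dana: 07:45–09:00, 09:30–10:15.
Pablo ∩ Dana ∩ Hiro: 07:45–09:00, 09:30–10:15.
Pablo ∩ Dana ∩ Hiro ∩ Diego: 07:45–09:00, 09:30–10:15.
Pablo ∩ Dana ∩ Hiro ∩ Diego ∩ Jamal: 07:45–08:45, 09:30–10:15.
Restricted to 08:45–17:30: 09:30–10:15.
Single common window of 45 minutes.

45 minutes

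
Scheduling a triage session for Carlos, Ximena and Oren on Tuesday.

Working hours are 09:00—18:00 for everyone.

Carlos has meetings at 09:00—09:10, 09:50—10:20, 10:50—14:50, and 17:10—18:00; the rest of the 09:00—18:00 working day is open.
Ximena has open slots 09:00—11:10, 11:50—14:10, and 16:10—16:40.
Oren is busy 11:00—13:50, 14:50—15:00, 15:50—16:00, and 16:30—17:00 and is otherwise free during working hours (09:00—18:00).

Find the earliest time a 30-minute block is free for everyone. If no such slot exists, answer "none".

Carlos free within 09:00–18:00: 09:10–09:50, 10:20–10:50, 14:50–17:10.
Oren free within 09:00–18:00: 09:00–11:00, 13:50–14:50, 15:00–15:50, 16:00–16:30, 17:00–18:00.
Carlos ∩ Ximena: 09:10–09:50, 10:20–10:50, 16:10–16:40.
Carlos ∩ Ximena ∩ Oren: 09:10–09:50, 10:20–10:50, 16:10–16:30.
Windows ≥ 30 min: 09:10–09:50, 10:20–10:50.
Earliest such window starts at 09:10.

09:10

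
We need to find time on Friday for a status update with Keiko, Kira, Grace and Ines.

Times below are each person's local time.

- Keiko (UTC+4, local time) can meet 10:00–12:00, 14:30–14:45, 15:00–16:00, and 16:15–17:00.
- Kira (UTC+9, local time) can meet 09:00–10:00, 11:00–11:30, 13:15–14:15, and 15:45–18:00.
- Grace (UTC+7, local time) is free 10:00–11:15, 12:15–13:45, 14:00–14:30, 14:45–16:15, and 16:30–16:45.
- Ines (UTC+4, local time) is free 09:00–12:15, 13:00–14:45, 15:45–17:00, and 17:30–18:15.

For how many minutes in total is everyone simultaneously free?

Keiko → UTC: 06:00–08:00, 10:30–10:45, 11:00–12:00, 12:15–13:00.
Kira → UTC: 00:00–01:00, 02:00–02:30, 04:15–05:15, 06:45–09:00.
Grace → UTC: 03:00–04:15, 05:15–06:45, 07:00–07:30, 07:45–09:15, 09:30–09:45.
Ines → UTC: 05:00–08:15, 09:00–10:45, 11:45–13:00, 13:30–14:15.
Keiko ∩ Kira: 06:45–08:00.
Keiko ∩ Kira ∩ Grace: 07:00–07:30, 07:45–08:00.
Keiko ∩ Kira ∩ Grace ∩ Ines: 07:00–07:30, 07:45–08:00.
Total common minutes: 30 + 15 = 45.

45 minutes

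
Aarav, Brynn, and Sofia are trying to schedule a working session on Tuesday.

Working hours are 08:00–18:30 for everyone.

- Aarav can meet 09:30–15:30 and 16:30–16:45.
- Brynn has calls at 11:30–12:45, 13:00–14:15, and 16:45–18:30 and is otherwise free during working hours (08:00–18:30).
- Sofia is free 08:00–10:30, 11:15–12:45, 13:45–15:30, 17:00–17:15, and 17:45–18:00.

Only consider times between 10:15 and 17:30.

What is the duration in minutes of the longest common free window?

75 minutes

Brynn free within 08:00–18:30: 08:00–11:30, 12:45–13:00, 14:15–16:45.
Aarav ∩ Brynn: 09:30–11:30, 12:45–13:00, 14:15–15:30, 16:30–16:45.
Aarav ∩ Brynn ∩ Sofia: 09:30–10:30, 11:15–11:30, 14:15–15:30.
Restricted to 10:15–17:30: 10:15–10:30, 11:15–11:30, 14:15–15:30.
Common window lengths: 15, 15, 75 min; longest is 75.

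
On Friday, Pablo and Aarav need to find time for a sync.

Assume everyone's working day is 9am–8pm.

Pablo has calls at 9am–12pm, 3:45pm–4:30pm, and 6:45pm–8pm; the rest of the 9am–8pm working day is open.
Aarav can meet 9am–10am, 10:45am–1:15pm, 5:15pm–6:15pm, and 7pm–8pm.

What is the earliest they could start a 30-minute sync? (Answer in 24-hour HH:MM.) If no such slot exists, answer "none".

Pablo free within 09:00–20:00: 12:00–15:45, 16:30–18:45.
Pablo ∩ Aarav: 12:00–13:15, 17:15–18:15.
Windows ≥ 30 min: 12:00–13:15, 17:15–18:15.
Earliest such window starts at 12:00.

12:00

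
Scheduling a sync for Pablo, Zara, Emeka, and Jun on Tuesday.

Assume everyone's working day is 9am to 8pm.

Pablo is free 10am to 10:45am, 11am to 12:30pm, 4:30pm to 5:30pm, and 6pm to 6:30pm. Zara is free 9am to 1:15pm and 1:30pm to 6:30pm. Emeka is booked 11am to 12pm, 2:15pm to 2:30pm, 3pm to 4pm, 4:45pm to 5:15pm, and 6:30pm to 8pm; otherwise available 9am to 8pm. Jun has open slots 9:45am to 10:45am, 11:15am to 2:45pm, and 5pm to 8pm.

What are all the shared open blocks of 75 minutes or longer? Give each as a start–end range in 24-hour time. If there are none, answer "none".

none

Emeka free within 09:00–20:00: 09:00–11:00, 12:00–14:15, 14:30–15:00, 16:00–16:45, 17:15–18:30.
Pablo ∩ Zara: 10:00–10:45, 11:00–12:30, 16:30–17:30, 18:00–18:30.
Pablo ∩ Zara ∩ Emeka: 10:00–10:45, 12:00–12:30, 16:30–16:45, 17:15–17:30, 18:00–18:30.
Pablo ∩ Zara ∩ Emeka ∩ Jun: 10:00–10:45, 12:00–12:30, 17:15–17:30, 18:00–18:30.
Windows ≥ 75 min: (none).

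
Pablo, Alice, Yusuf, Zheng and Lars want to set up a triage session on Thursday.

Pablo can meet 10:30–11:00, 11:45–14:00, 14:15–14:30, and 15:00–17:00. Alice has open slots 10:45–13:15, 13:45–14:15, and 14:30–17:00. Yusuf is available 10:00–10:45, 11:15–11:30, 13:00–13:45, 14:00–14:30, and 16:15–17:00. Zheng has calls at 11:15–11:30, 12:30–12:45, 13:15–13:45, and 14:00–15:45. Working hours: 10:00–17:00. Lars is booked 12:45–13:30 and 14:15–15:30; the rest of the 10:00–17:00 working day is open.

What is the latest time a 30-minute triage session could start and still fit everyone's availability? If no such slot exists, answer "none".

16:30

Zheng free within 10:00–17:00: 10:00–11:15, 11:30–12:30, 12:45–13:15, 13:45–14:00, 15:45–17:00.
Lars free within 10:00–17:00: 10:00–12:45, 13:30–14:15, 15:30–17:00.
Pablo ∩ Alice: 10:45–11:00, 11:45–13:15, 13:45–14:00, 15:00–17:00.
Pablo ∩ Alice ∩ Yusuf: 13:00–13:15, 16:15–17:00.
Pablo ∩ Alice ∩ Yusuf ∩ Zheng: 13:00–13:15, 16:15–17:00.
Pablo ∩ Alice ∩ Yusuf ∩ Zheng ∩ Lars: 16:15–17:00.
Windows ≥ 30 min: 16:15–17:00.
Latest start in the last window 16:15–17:00 is 17:00 − 30 min = 16:30.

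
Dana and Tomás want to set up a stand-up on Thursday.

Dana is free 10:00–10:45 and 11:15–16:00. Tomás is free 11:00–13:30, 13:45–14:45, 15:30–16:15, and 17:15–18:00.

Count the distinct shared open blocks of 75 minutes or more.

Dana ∩ Tomás: 11:15–13:30, 13:45–14:45, 15:30–16:00.
Windows ≥ 75 min: 11:15–13:30.
That's 1 window.

1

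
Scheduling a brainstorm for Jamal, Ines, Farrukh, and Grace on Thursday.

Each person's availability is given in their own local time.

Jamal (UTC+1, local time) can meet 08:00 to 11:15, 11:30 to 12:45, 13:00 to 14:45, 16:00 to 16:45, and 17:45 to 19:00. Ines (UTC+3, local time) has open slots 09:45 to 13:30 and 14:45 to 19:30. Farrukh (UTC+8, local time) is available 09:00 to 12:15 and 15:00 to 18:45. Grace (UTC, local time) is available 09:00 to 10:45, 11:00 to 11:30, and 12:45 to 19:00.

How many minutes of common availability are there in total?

75 minutes

Jamal → UTC: 07:00–10:15, 10:30–11:45, 12:00–13:45, 15:00–15:45, 16:45–18:00.
Ines → UTC: 06:45–10:30, 11:45–16:30.
Farrukh → UTC: 01:00–04:15, 07:00–10:45.
Grace → UTC: 09:00–10:45, 11:00–11:30, 12:45–19:00.
Jamal ∩ Ines: 07:00–10:15, 12:00–13:45, 15:00–15:45.
Jamal ∩ Ines ∩ Farrukh: 07:00–10:15.
Jamal ∩ Ines ∩ Farrukh ∩ Grace: 09:00–10:15.
Total common minutes: 75.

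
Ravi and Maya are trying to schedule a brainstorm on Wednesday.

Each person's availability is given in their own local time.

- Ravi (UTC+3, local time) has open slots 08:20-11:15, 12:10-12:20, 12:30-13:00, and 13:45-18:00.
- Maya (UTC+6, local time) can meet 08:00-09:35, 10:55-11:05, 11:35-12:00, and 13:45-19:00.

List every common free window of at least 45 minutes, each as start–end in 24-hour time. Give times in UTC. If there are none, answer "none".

10:45–13:00

Ravi → UTC: 05:20–08:15, 09:10–09:20, 09:30–10:00, 10:45–15:00.
Maya → UTC: 02:00–03:35, 04:55–05:05, 05:35–06:00, 07:45–13:00.
Ravi ∩ Maya: 05:35–06:00, 07:45–08:15, 09:10–09:20, 09:30–10:00, 10:45–13:00.
Windows ≥ 45 min: 10:45–13:00.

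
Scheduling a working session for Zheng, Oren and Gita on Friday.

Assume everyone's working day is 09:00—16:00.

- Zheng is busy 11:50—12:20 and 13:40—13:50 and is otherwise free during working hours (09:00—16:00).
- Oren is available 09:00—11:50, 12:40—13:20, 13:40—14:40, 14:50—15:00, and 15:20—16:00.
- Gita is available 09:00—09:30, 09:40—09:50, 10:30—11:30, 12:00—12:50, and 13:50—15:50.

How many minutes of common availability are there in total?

200 minutes

Zheng free within 09:00–16:00: 09:00–11:50, 12:20–13:40, 13:50–16:00.
Zheng ∩ Oren: 09:00–11:50, 12:40–13:20, 13:50–14:40, 14:50–15:00, 15:20–16:00.
Zheng ∩ Oren ∩ Gita: 09:00–09:30, 09:40–09:50, 10:30–11:30, 12:40–12:50, 13:50–14:40, 14:50–15:00, 15:20–15:50.
Total common minutes: 30 + 10 + 60 + 10 + 50 + 10 + 30 = 200.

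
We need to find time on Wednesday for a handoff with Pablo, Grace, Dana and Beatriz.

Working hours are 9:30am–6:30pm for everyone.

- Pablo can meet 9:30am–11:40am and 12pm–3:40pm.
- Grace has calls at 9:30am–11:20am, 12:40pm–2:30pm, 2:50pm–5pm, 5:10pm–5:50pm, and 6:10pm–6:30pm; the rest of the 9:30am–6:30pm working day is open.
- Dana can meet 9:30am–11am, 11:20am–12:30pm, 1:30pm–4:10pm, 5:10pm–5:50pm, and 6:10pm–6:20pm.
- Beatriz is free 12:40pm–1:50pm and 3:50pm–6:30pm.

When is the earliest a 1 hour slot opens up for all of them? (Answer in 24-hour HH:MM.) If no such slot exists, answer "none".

Grace free within 09:30–18:30: 11:20–12:40, 14:30–14:50, 17:00–17:10, 17:50–18:10.
Pablo ∩ Grace: 11:20–11:40, 12:00–12:40, 14:30–14:50.
Pablo ∩ Grace ∩ Dana: 11:20–11:40, 12:00–12:30, 14:30–14:50.
Pablo ∩ Grace ∩ Dana ∩ Beatriz: (none).
Windows ≥ 60 min: (none).

none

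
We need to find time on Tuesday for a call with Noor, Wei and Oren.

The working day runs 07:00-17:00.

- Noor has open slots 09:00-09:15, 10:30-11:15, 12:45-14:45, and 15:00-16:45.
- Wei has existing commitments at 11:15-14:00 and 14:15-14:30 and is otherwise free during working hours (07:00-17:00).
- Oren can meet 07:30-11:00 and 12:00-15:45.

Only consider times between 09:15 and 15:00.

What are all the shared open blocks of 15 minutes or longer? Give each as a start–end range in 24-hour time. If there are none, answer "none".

10:30–11:00, 14:00–14:15, 14:30–14:45

Wei free within 07:00–17:00: 07:00–11:15, 14:00–14:15, 14:30–17:00.
Noor ∩ Wei: 09:00–09:15, 10:30–11:15, 14:00–14:15, 14:30–14:45, 15:00–16:45.
Noor ∩ Wei ∩ Oren: 09:00–09:15, 10:30–11:00, 14:00–14:15, 14:30–14:45, 15:00–15:45.
Restricted to 09:15–15:00: 10:30–11:00, 14:00–14:15, 14:30–14:45.
Windows ≥ 15 min: 10:30–11:00, 14:00–14:15, 14:30–14:45.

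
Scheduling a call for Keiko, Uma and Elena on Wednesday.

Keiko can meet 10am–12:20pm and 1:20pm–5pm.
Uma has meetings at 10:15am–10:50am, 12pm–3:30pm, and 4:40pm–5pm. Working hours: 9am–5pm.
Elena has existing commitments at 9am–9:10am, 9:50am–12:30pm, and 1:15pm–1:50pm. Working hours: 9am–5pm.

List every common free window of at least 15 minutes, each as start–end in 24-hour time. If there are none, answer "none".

15:30–16:40

Uma free within 09:00–17:00: 09:00–10:15, 10:50–12:00, 15:30–16:40.
Elena free within 09:00–17:00: 09:10–09:50, 12:30–13:15, 13:50–17:00.
Keiko ∩ Uma: 10:00–10:15, 10:50–12:00, 15:30–16:40.
Keiko ∩ Uma ∩ Elena: 15:30–16:40.
Windows ≥ 15 min: 15:30–16:40.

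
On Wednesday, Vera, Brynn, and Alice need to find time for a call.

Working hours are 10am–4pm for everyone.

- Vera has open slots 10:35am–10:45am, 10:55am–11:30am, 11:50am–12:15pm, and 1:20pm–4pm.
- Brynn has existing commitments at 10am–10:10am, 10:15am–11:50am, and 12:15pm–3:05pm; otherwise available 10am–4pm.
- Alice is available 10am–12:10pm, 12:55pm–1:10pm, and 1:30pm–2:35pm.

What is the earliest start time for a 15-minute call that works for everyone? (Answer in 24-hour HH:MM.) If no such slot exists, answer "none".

Brynn free within 10:00–16:00: 10:10–10:15, 11:50–12:15, 15:05–16:00.
Vera ∩ Brynn: 11:50–12:15, 15:05–16:00.
Vera ∩ Brynn ∩ Alice: 11:50–12:10.
Windows ≥ 15 min: 11:50–12:10.
Earliest such window starts at 11:50.

11:50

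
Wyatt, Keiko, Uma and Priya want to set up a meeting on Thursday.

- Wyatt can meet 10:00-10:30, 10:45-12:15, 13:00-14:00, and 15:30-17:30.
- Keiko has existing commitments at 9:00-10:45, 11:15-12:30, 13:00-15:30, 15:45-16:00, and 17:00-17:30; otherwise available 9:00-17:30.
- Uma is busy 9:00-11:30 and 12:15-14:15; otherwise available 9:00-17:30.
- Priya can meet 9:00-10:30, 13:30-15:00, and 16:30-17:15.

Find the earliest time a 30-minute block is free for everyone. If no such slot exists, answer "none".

16:30

Keiko free within 09:00–17:30: 10:45–11:15, 12:30–13:00, 15:30–15:45, 16:00–17:00.
Uma free within 09:00–17:30: 11:30–12:15, 14:15–17:30.
Wyatt ∩ Keiko: 10:45–11:15, 15:30–15:45, 16:00–17:00.
Wyatt ∩ Keiko ∩ Uma: 15:30–15:45, 16:00–17:00.
Wyatt ∩ Keiko ∩ Uma ∩ Priya: 16:30–17:00.
Windows ≥ 30 min: 16:30–17:00.
Earliest such window starts at 16:30.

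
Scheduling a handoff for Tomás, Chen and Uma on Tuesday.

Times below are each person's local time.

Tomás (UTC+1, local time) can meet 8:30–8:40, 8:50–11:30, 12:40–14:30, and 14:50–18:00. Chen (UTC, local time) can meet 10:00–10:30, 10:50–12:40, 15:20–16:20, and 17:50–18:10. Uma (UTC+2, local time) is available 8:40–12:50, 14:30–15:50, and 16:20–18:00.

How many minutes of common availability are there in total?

80 minutes

Tomás → UTC: 07:30–07:40, 07:50–10:30, 11:40–13:30, 13:50–17:00.
Chen → UTC: 10:00–10:30, 10:50–12:40, 15:20–16:20, 17:50–18:10.
Uma → UTC: 06:40–10:50, 12:30–13:50, 14:20–16:00.
Tomás ∩ Chen: 10:00–10:30, 11:40–12:40, 15:20–16:20.
Tomás ∩ Chen ∩ Uma: 10:00–10:30, 12:30–12:40, 15:20–16:00.
Total common minutes: 30 + 10 + 40 = 80.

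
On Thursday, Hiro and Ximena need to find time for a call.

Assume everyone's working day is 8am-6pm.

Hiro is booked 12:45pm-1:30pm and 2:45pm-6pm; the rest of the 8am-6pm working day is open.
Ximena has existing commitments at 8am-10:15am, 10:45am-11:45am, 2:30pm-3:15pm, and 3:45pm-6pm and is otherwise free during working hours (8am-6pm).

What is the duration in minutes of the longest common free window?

60 minutes

Hiro free within 08:00–18:00: 08:00–12:45, 13:30–14:45.
Ximena free within 08:00–18:00: 10:15–10:45, 11:45–14:30, 15:15–15:45.
Hiro ∩ Ximena: 10:15–10:45, 11:45–12:45, 13:30–14:30.
Common window lengths: 30, 60, 60 min; longest is 60.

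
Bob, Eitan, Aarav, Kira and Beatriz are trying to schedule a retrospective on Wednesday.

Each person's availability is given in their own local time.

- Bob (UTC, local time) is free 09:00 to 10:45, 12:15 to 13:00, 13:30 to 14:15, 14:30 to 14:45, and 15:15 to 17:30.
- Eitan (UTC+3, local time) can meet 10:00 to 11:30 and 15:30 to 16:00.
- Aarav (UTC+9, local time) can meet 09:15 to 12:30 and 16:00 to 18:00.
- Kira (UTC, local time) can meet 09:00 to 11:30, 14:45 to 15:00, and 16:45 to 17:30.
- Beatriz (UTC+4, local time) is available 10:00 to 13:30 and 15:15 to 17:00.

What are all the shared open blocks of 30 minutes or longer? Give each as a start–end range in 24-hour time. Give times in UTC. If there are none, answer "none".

Bob → UTC: 09:00–10:45, 12:15–13:00, 13:30–14:15, 14:30–14:45, 15:15–17:30.
Eitan → UTC: 07:00–08:30, 12:30–13:00.
Aarav → UTC: 00:15–03:30, 07:00–09:00.
Kira → UTC: 09:00–11:30, 14:45–15:00, 16:45–17:30.
Beatriz → UTC: 06:00–09:30, 11:15–13:00.
Bob ∩ Eitan: 12:30–13:00.
Bob ∩ Eitan ∩ Aarav: (none).
Bob ∩ Eitan ∩ Aarav ∩ Kira: (none).
Bob ∩ Eitan ∩ Aarav ∩ Kira ∩ Beatriz: (none).
Windows ≥ 30 min: (none).

none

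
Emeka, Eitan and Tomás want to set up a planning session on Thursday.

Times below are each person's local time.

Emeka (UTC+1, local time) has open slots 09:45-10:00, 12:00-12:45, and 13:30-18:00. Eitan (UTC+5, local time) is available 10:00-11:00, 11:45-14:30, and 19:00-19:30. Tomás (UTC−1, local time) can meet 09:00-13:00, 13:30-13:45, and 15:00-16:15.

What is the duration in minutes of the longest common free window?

Emeka → UTC: 08:45–09:00, 11:00–11:45, 12:30–17:00.
Eitan → UTC: 05:00–06:00, 06:45–09:30, 14:00–14:30.
Tomás → UTC: 10:00–14:00, 14:30–14:45, 16:00–17:15.
Emeka ∩ Eitan: 08:45–09:00, 14:00–14:30.
Emeka ∩ Eitan ∩ Tomás: (none).
No common window.

0 minutes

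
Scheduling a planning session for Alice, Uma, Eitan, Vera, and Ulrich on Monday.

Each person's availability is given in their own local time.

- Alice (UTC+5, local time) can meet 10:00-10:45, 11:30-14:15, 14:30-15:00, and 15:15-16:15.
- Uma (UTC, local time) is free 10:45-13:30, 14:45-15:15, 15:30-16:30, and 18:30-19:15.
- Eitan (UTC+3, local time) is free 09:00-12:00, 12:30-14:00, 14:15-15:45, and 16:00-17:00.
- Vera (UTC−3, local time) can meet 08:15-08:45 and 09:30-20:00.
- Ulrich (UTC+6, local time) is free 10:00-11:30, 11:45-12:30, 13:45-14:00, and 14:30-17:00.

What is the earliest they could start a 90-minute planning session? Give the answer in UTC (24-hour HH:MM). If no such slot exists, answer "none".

Alice → UTC: 05:00–05:45, 06:30–09:15, 09:30–10:00, 10:15–11:15.
Uma → UTC: 10:45–13:30, 14:45–15:15, 15:30–16:30, 18:30–19:15.
Eitan → UTC: 06:00–09:00, 09:30–11:00, 11:15–12:45, 13:00–14:00.
Vera → UTC: 11:15–11:45, 12:30–23:00.
Ulrich → UTC: 04:00–05:30, 05:45–06:30, 07:45–08:00, 08:30–11:00.
Alice ∩ Uma: 10:45–11:15.
Alice ∩ Uma ∩ Eitan: 10:45–11:00.
Alice ∩ Uma ∩ Eitan ∩ Vera: (none).
Alice ∩ Uma ∩ Eitan ∩ Vera ∩ Ulrich: (none).
Windows ≥ 90 min: (none).

none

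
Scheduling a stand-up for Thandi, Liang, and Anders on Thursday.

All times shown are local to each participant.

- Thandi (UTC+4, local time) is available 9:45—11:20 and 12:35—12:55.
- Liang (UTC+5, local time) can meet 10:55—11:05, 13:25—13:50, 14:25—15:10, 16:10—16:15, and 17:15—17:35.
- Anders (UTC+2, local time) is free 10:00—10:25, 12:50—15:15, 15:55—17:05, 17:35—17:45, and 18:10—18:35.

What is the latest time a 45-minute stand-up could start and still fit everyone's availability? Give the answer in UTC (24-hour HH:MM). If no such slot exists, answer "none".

Thandi → UTC: 05:45–07:20, 08:35–08:55.
Liang → UTC: 05:55–06:05, 08:25–08:50, 09:25–10:10, 11:10–11:15, 12:15–12:35.
Anders → UTC: 08:00–08:25, 10:50–13:15, 13:55–15:05, 15:35–15:45, 16:10–16:35.
Thandi ∩ Liang: 05:55–06:05, 08:35–08:50.
Thandi ∩ Liang ∩ Anders: (none).
Windows ≥ 45 min: (none).

none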